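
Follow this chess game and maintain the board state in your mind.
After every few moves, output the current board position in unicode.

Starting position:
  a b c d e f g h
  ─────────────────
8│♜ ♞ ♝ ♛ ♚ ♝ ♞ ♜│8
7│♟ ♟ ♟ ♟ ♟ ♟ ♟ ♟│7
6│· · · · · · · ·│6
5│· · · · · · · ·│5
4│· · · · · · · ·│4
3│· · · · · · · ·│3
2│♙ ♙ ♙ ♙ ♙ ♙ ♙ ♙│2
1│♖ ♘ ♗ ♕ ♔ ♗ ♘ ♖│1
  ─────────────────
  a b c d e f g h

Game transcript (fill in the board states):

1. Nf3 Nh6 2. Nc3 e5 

  a b c d e f g h
  ─────────────────
8│♜ ♞ ♝ ♛ ♚ ♝ · ♜│8
7│♟ ♟ ♟ ♟ · ♟ ♟ ♟│7
6│· · · · · · · ♞│6
5│· · · · ♟ · · ·│5
4│· · · · · · · ·│4
3│· · ♘ · · ♘ · ·│3
2│♙ ♙ ♙ ♙ ♙ ♙ ♙ ♙│2
1│♖ · ♗ ♕ ♔ ♗ · ♖│1
  ─────────────────
  a b c d e f g h

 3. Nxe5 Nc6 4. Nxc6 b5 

  a b c d e f g h
  ─────────────────
8│♜ · ♝ ♛ ♚ ♝ · ♜│8
7│♟ · ♟ ♟ · ♟ ♟ ♟│7
6│· · ♘ · · · · ♞│6
5│· ♟ · · · · · ·│5
4│· · · · · · · ·│4
3│· · ♘ · · · · ·│3
2│♙ ♙ ♙ ♙ ♙ ♙ ♙ ♙│2
1│♖ · ♗ ♕ ♔ ♗ · ♖│1
  ─────────────────
  a b c d e f g h

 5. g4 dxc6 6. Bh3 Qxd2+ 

  a b c d e f g h
  ─────────────────
8│♜ · ♝ · ♚ ♝ · ♜│8
7│♟ · ♟ · · ♟ ♟ ♟│7
6│· · ♟ · · · · ♞│6
5│· ♟ · · · · · ·│5
4│· · · · · · ♙ ·│4
3│· · ♘ · · · · ♗│3
2│♙ ♙ ♙ ♛ ♙ ♙ · ♙│2
1│♖ · ♗ ♕ ♔ · · ♖│1
  ─────────────────
  a b c d e f g h

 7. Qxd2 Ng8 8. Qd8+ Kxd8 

  a b c d e f g h
  ─────────────────
8│♜ · ♝ ♚ · ♝ ♞ ♜│8
7│♟ · ♟ · · ♟ ♟ ♟│7
6│· · ♟ · · · · ·│6
5│· ♟ · · · · · ·│5
4│· · · · · · ♙ ·│4
3│· · ♘ · · · · ♗│3
2│♙ ♙ ♙ · ♙ ♙ · ♙│2
1│♖ · ♗ · ♔ · · ♖│1
  ─────────────────
  a b c d e f g h

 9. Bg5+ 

  a b c d e f g h
  ─────────────────
8│♜ · ♝ ♚ · ♝ ♞ ♜│8
7│♟ · ♟ · · ♟ ♟ ♟│7
6│· · ♟ · · · · ·│6
5│· ♟ · · · · ♗ ·│5
4│· · · · · · ♙ ·│4
3│· · ♘ · · · · ♗│3
2│♙ ♙ ♙ · ♙ ♙ · ♙│2
1│♖ · · · ♔ · · ♖│1
  ─────────────────
  a b c d e f g h


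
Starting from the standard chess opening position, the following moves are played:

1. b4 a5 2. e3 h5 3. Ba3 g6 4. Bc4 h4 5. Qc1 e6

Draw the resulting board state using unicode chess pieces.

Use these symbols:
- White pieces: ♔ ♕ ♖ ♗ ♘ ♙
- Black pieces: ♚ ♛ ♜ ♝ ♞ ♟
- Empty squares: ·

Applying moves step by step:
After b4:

♜ ♞ ♝ ♛ ♚ ♝ ♞ ♜
♟ ♟ ♟ ♟ ♟ ♟ ♟ ♟
· · · · · · · ·
· · · · · · · ·
· ♙ · · · · · ·
· · · · · · · ·
♙ · ♙ ♙ ♙ ♙ ♙ ♙
♖ ♘ ♗ ♕ ♔ ♗ ♘ ♖


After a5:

♜ ♞ ♝ ♛ ♚ ♝ ♞ ♜
· ♟ ♟ ♟ ♟ ♟ ♟ ♟
· · · · · · · ·
♟ · · · · · · ·
· ♙ · · · · · ·
· · · · · · · ·
♙ · ♙ ♙ ♙ ♙ ♙ ♙
♖ ♘ ♗ ♕ ♔ ♗ ♘ ♖


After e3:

♜ ♞ ♝ ♛ ♚ ♝ ♞ ♜
· ♟ ♟ ♟ ♟ ♟ ♟ ♟
· · · · · · · ·
♟ · · · · · · ·
· ♙ · · · · · ·
· · · · ♙ · · ·
♙ · ♙ ♙ · ♙ ♙ ♙
♖ ♘ ♗ ♕ ♔ ♗ ♘ ♖


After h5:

♜ ♞ ♝ ♛ ♚ ♝ ♞ ♜
· ♟ ♟ ♟ ♟ ♟ ♟ ·
· · · · · · · ·
♟ · · · · · · ♟
· ♙ · · · · · ·
· · · · ♙ · · ·
♙ · ♙ ♙ · ♙ ♙ ♙
♖ ♘ ♗ ♕ ♔ ♗ ♘ ♖


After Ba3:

♜ ♞ ♝ ♛ ♚ ♝ ♞ ♜
· ♟ ♟ ♟ ♟ ♟ ♟ ·
· · · · · · · ·
♟ · · · · · · ♟
· ♙ · · · · · ·
♗ · · · ♙ · · ·
♙ · ♙ ♙ · ♙ ♙ ♙
♖ ♘ · ♕ ♔ ♗ ♘ ♖


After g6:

♜ ♞ ♝ ♛ ♚ ♝ ♞ ♜
· ♟ ♟ ♟ ♟ ♟ · ·
· · · · · · ♟ ·
♟ · · · · · · ♟
· ♙ · · · · · ·
♗ · · · ♙ · · ·
♙ · ♙ ♙ · ♙ ♙ ♙
♖ ♘ · ♕ ♔ ♗ ♘ ♖


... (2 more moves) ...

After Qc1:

♜ ♞ ♝ ♛ ♚ ♝ ♞ ♜
· ♟ ♟ ♟ ♟ ♟ · ·
· · · · · · ♟ ·
♟ · · · · · · ·
· ♙ ♗ · · · · ♟
♗ · · · ♙ · · ·
♙ · ♙ ♙ · ♙ ♙ ♙
♖ ♘ ♕ · ♔ · ♘ ♖


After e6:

♜ ♞ ♝ ♛ ♚ ♝ ♞ ♜
· ♟ ♟ ♟ · ♟ · ·
· · · · ♟ · ♟ ·
♟ · · · · · · ·
· ♙ ♗ · · · · ♟
♗ · · · ♙ · · ·
♙ · ♙ ♙ · ♙ ♙ ♙
♖ ♘ ♕ · ♔ · ♘ ♖



  a b c d e f g h
  ─────────────────
8│♜ ♞ ♝ ♛ ♚ ♝ ♞ ♜│8
7│· ♟ ♟ ♟ · ♟ · ·│7
6│· · · · ♟ · ♟ ·│6
5│♟ · · · · · · ·│5
4│· ♙ ♗ · · · · ♟│4
3│♗ · · · ♙ · · ·│3
2│♙ · ♙ ♙ · ♙ ♙ ♙│2
1│♖ ♘ ♕ · ♔ · ♘ ♖│1
  ─────────────────
  a b c d e f g h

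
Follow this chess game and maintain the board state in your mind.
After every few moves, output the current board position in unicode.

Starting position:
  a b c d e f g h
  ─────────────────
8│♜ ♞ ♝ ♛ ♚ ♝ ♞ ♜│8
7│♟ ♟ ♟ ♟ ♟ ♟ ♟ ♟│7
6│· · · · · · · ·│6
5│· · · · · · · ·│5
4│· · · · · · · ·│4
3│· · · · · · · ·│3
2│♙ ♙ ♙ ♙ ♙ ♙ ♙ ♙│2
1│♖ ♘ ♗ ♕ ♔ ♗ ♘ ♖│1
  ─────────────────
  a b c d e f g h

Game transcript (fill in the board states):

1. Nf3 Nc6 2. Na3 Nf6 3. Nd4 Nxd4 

  a b c d e f g h
  ─────────────────
8│♜ · ♝ ♛ ♚ ♝ · ♜│8
7│♟ ♟ ♟ ♟ ♟ ♟ ♟ ♟│7
6│· · · · · ♞ · ·│6
5│· · · · · · · ·│5
4│· · · ♞ · · · ·│4
3│♘ · · · · · · ·│3
2│♙ ♙ ♙ ♙ ♙ ♙ ♙ ♙│2
1│♖ · ♗ ♕ ♔ ♗ · ♖│1
  ─────────────────
  a b c d e f g h

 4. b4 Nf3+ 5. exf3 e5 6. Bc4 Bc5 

  a b c d e f g h
  ─────────────────
8│♜ · ♝ ♛ ♚ · · ♜│8
7│♟ ♟ ♟ ♟ · ♟ ♟ ♟│7
6│· · · · · ♞ · ·│6
5│· · ♝ · ♟ · · ·│5
4│· ♙ ♗ · · · · ·│4
3│♘ · · · · ♙ · ·│3
2│♙ · ♙ ♙ · ♙ ♙ ♙│2
1│♖ · ♗ ♕ ♔ · · ♖│1
  ─────────────────
  a b c d e f g h

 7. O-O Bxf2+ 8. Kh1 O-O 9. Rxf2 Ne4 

  a b c d e f g h
  ─────────────────
8│♜ · ♝ ♛ · ♜ ♚ ·│8
7│♟ ♟ ♟ ♟ · ♟ ♟ ♟│7
6│· · · · · · · ·│6
5│· · · · ♟ · · ·│5
4│· ♙ ♗ · ♞ · · ·│4
3│♘ · · · · ♙ · ·│3
2│♙ · ♙ ♙ · ♖ ♙ ♙│2
1│♖ · ♗ ♕ · · · ♔│1
  ─────────────────
  a b c d e f g h

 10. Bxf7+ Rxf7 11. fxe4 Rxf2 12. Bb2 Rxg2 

  a b c d e f g h
  ─────────────────
8│♜ · ♝ ♛ · · ♚ ·│8
7│♟ ♟ ♟ ♟ · · ♟ ♟│7
6│· · · · · · · ·│6
5│· · · · ♟ · · ·│5
4│· ♙ · · ♙ · · ·│4
3│♘ · · · · · · ·│3
2│♙ ♗ ♙ ♙ · · ♜ ♙│2
1│♖ · · ♕ · · · ♔│1
  ─────────────────
  a b c d e f g h

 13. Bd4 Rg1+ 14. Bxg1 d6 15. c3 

  a b c d e f g h
  ─────────────────
8│♜ · ♝ ♛ · · ♚ ·│8
7│♟ ♟ ♟ · · · ♟ ♟│7
6│· · · ♟ · · · ·│6
5│· · · · ♟ · · ·│5
4│· ♙ · · ♙ · · ·│4
3│♘ · ♙ · · · · ·│3
2│♙ · · ♙ · · · ♙│2
1│♖ · · ♕ · · ♗ ♔│1
  ─────────────────
  a b c d e f g h


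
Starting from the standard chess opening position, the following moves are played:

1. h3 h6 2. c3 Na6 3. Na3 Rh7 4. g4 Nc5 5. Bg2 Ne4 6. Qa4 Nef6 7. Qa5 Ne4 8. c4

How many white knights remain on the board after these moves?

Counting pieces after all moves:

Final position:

  a b c d e f g h
  ─────────────────
8│♜ · ♝ ♛ ♚ ♝ ♞ ·│8
7│♟ ♟ ♟ ♟ ♟ ♟ ♟ ♜│7
6│· · · · · · · ♟│6
5│♕ · · · · · · ·│5
4│· · ♙ · ♞ · ♙ ·│4
3│♘ · · · · · · ♙│3
2│♙ ♙ · ♙ ♙ ♙ ♗ ·│2
1│♖ · ♗ · ♔ · ♘ ♖│1
  ─────────────────
  a b c d e f g h


2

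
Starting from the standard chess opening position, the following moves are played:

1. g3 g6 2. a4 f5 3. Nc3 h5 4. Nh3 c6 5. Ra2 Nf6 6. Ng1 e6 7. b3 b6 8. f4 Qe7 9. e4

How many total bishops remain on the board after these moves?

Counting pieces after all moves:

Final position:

  a b c d e f g h
  ─────────────────
8│♜ ♞ ♝ · ♚ ♝ · ♜│8
7│♟ · · ♟ ♛ · · ·│7
6│· ♟ ♟ · ♟ ♞ ♟ ·│6
5│· · · · · ♟ · ♟│5
4│♙ · · · ♙ ♙ · ·│4
3│· ♙ ♘ · · · ♙ ·│3
2│♖ · ♙ ♙ · · · ♙│2
1│· · ♗ ♕ ♔ ♗ ♘ ♖│1
  ─────────────────
  a b c d e f g h


4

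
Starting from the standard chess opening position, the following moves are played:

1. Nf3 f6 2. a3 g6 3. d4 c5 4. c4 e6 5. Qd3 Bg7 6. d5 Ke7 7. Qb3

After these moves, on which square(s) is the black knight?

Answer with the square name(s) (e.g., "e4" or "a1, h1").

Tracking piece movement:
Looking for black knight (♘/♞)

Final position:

  a b c d e f g h
  ─────────────────
8│♜ ♞ ♝ ♛ · · ♞ ♜│8
7│♟ ♟ · ♟ ♚ · ♝ ♟│7
6│· · · · ♟ ♟ ♟ ·│6
5│· · ♟ ♙ · · · ·│5
4│· · ♙ · · · · ·│4
3│♙ ♕ · · · ♘ · ·│3
2│· ♙ · · ♙ ♙ ♙ ♙│2
1│♖ ♘ ♗ · ♔ ♗ · ♖│1
  ─────────────────
  a b c d e f g h


b8, g8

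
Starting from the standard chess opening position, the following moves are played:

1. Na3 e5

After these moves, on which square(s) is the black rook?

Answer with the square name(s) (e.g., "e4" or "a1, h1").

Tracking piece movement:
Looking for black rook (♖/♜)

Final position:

  a b c d e f g h
  ─────────────────
8│♜ ♞ ♝ ♛ ♚ ♝ ♞ ♜│8
7│♟ ♟ ♟ ♟ · ♟ ♟ ♟│7
6│· · · · · · · ·│6
5│· · · · ♟ · · ·│5
4│· · · · · · · ·│4
3│♘ · · · · · · ·│3
2│♙ ♙ ♙ ♙ ♙ ♙ ♙ ♙│2
1│♖ · ♗ ♕ ♔ ♗ ♘ ♖│1
  ─────────────────
  a b c d e f g h


a8, h8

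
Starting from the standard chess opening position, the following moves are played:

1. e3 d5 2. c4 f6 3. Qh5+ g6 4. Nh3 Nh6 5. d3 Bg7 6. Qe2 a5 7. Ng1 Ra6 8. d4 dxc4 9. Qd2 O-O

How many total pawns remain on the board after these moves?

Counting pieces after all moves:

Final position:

  a b c d e f g h
  ─────────────────
8│· ♞ ♝ ♛ · ♜ ♚ ·│8
7│· ♟ ♟ · ♟ · ♝ ♟│7
6│♜ · · · · ♟ ♟ ♞│6
5│♟ · · · · · · ·│5
4│· · ♟ ♙ · · · ·│4
3│· · · · ♙ · · ·│3
2│♙ ♙ · ♕ · ♙ ♙ ♙│2
1│♖ ♘ ♗ · ♔ ♗ ♘ ♖│1
  ─────────────────
  a b c d e f g h


15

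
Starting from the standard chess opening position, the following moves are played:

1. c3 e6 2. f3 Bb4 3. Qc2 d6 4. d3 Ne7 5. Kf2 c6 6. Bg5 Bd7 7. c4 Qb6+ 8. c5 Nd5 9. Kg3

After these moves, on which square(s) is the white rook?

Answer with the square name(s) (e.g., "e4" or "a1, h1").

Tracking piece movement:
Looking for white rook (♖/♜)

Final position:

  a b c d e f g h
  ─────────────────
8│♜ ♞ · · ♚ · · ♜│8
7│♟ ♟ · ♝ · ♟ ♟ ♟│7
6│· ♛ ♟ ♟ ♟ · · ·│6
5│· · ♙ ♞ · · ♗ ·│5
4│· ♝ · · · · · ·│4
3│· · · ♙ · ♙ ♔ ·│3
2│♙ ♙ ♕ · ♙ · ♙ ♙│2
1│♖ ♘ · · · ♗ ♘ ♖│1
  ─────────────────
  a b c d e f g h


a1, h1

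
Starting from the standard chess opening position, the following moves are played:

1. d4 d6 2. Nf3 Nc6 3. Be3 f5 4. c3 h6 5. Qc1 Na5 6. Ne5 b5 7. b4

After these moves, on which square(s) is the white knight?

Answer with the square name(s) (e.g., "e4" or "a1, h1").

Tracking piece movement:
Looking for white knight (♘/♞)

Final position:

  a b c d e f g h
  ─────────────────
8│♜ · ♝ ♛ ♚ ♝ ♞ ♜│8
7│♟ · ♟ · ♟ · ♟ ·│7
6│· · · ♟ · · · ♟│6
5│♞ ♟ · · ♘ ♟ · ·│5
4│· ♙ · ♙ · · · ·│4
3│· · ♙ · ♗ · · ·│3
2│♙ · · · ♙ ♙ ♙ ♙│2
1│♖ ♘ ♕ · ♔ ♗ · ♖│1
  ─────────────────
  a b c d e f g h


b1, e5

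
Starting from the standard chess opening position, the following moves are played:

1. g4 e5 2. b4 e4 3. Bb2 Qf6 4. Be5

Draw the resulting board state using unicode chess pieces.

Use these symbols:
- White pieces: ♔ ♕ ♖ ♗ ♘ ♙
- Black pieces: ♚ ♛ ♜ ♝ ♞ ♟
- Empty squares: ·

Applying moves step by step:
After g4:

♜ ♞ ♝ ♛ ♚ ♝ ♞ ♜
♟ ♟ ♟ ♟ ♟ ♟ ♟ ♟
· · · · · · · ·
· · · · · · · ·
· · · · · · ♙ ·
· · · · · · · ·
♙ ♙ ♙ ♙ ♙ ♙ · ♙
♖ ♘ ♗ ♕ ♔ ♗ ♘ ♖


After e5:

♜ ♞ ♝ ♛ ♚ ♝ ♞ ♜
♟ ♟ ♟ ♟ · ♟ ♟ ♟
· · · · · · · ·
· · · · ♟ · · ·
· · · · · · ♙ ·
· · · · · · · ·
♙ ♙ ♙ ♙ ♙ ♙ · ♙
♖ ♘ ♗ ♕ ♔ ♗ ♘ ♖


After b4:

♜ ♞ ♝ ♛ ♚ ♝ ♞ ♜
♟ ♟ ♟ ♟ · ♟ ♟ ♟
· · · · · · · ·
· · · · ♟ · · ·
· ♙ · · · · ♙ ·
· · · · · · · ·
♙ · ♙ ♙ ♙ ♙ · ♙
♖ ♘ ♗ ♕ ♔ ♗ ♘ ♖


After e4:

♜ ♞ ♝ ♛ ♚ ♝ ♞ ♜
♟ ♟ ♟ ♟ · ♟ ♟ ♟
· · · · · · · ·
· · · · · · · ·
· ♙ · · ♟ · ♙ ·
· · · · · · · ·
♙ · ♙ ♙ ♙ ♙ · ♙
♖ ♘ ♗ ♕ ♔ ♗ ♘ ♖


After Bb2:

♜ ♞ ♝ ♛ ♚ ♝ ♞ ♜
♟ ♟ ♟ ♟ · ♟ ♟ ♟
· · · · · · · ·
· · · · · · · ·
· ♙ · · ♟ · ♙ ·
· · · · · · · ·
♙ ♗ ♙ ♙ ♙ ♙ · ♙
♖ ♘ · ♕ ♔ ♗ ♘ ♖


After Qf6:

♜ ♞ ♝ · ♚ ♝ ♞ ♜
♟ ♟ ♟ ♟ · ♟ ♟ ♟
· · · · · ♛ · ·
· · · · · · · ·
· ♙ · · ♟ · ♙ ·
· · · · · · · ·
♙ ♗ ♙ ♙ ♙ ♙ · ♙
♖ ♘ · ♕ ♔ ♗ ♘ ♖


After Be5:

♜ ♞ ♝ · ♚ ♝ ♞ ♜
♟ ♟ ♟ ♟ · ♟ ♟ ♟
· · · · · ♛ · ·
· · · · ♗ · · ·
· ♙ · · ♟ · ♙ ·
· · · · · · · ·
♙ · ♙ ♙ ♙ ♙ · ♙
♖ ♘ · ♕ ♔ ♗ ♘ ♖



  a b c d e f g h
  ─────────────────
8│♜ ♞ ♝ · ♚ ♝ ♞ ♜│8
7│♟ ♟ ♟ ♟ · ♟ ♟ ♟│7
6│· · · · · ♛ · ·│6
5│· · · · ♗ · · ·│5
4│· ♙ · · ♟ · ♙ ·│4
3│· · · · · · · ·│3
2│♙ · ♙ ♙ ♙ ♙ · ♙│2
1│♖ ♘ · ♕ ♔ ♗ ♘ ♖│1
  ─────────────────
  a b c d e f g h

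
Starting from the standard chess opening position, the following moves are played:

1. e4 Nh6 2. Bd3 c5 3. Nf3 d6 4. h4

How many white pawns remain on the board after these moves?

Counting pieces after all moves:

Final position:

  a b c d e f g h
  ─────────────────
8│♜ ♞ ♝ ♛ ♚ ♝ · ♜│8
7│♟ ♟ · · ♟ ♟ ♟ ♟│7
6│· · · ♟ · · · ♞│6
5│· · ♟ · · · · ·│5
4│· · · · ♙ · · ♙│4
3│· · · ♗ · ♘ · ·│3
2│♙ ♙ ♙ ♙ · ♙ ♙ ·│2
1│♖ ♘ ♗ ♕ ♔ · · ♖│1
  ─────────────────
  a b c d e f g h


8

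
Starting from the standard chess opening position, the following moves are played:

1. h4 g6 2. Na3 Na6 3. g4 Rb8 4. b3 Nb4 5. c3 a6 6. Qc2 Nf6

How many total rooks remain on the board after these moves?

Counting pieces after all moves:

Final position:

  a b c d e f g h
  ─────────────────
8│· ♜ ♝ ♛ ♚ ♝ · ♜│8
7│· ♟ ♟ ♟ ♟ ♟ · ♟│7
6│♟ · · · · ♞ ♟ ·│6
5│· · · · · · · ·│5
4│· ♞ · · · · ♙ ♙│4
3│♘ ♙ ♙ · · · · ·│3
2│♙ · ♕ ♙ ♙ ♙ · ·│2
1│♖ · ♗ · ♔ ♗ ♘ ♖│1
  ─────────────────
  a b c d e f g h


4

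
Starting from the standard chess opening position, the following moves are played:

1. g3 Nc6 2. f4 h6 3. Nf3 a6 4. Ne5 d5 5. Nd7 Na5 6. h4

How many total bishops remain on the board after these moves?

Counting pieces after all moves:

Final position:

  a b c d e f g h
  ─────────────────
8│♜ · ♝ ♛ ♚ ♝ ♞ ♜│8
7│· ♟ ♟ ♘ ♟ ♟ ♟ ·│7
6│♟ · · · · · · ♟│6
5│♞ · · ♟ · · · ·│5
4│· · · · · ♙ · ♙│4
3│· · · · · · ♙ ·│3
2│♙ ♙ ♙ ♙ ♙ · · ·│2
1│♖ ♘ ♗ ♕ ♔ ♗ · ♖│1
  ─────────────────
  a b c d e f g h


4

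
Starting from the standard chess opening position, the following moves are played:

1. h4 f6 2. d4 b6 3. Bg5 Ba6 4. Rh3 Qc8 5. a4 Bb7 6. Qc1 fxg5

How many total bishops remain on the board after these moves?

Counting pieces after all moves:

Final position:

  a b c d e f g h
  ─────────────────
8│♜ ♞ ♛ · ♚ ♝ ♞ ♜│8
7│♟ ♝ ♟ ♟ ♟ · ♟ ♟│7
6│· ♟ · · · · · ·│6
5│· · · · · · ♟ ·│5
4│♙ · · ♙ · · · ♙│4
3│· · · · · · · ♖│3
2│· ♙ ♙ · ♙ ♙ ♙ ·│2
1│♖ ♘ ♕ · ♔ ♗ ♘ ·│1
  ─────────────────
  a b c d e f g h


3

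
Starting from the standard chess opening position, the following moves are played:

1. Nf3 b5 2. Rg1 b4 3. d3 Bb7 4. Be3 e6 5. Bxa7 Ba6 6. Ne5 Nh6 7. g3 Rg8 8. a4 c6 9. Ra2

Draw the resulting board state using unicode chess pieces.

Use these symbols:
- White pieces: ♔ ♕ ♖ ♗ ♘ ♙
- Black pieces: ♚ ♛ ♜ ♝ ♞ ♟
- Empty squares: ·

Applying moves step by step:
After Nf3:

♜ ♞ ♝ ♛ ♚ ♝ ♞ ♜
♟ ♟ ♟ ♟ ♟ ♟ ♟ ♟
· · · · · · · ·
· · · · · · · ·
· · · · · · · ·
· · · · · ♘ · ·
♙ ♙ ♙ ♙ ♙ ♙ ♙ ♙
♖ ♘ ♗ ♕ ♔ ♗ · ♖


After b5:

♜ ♞ ♝ ♛ ♚ ♝ ♞ ♜
♟ · ♟ ♟ ♟ ♟ ♟ ♟
· · · · · · · ·
· ♟ · · · · · ·
· · · · · · · ·
· · · · · ♘ · ·
♙ ♙ ♙ ♙ ♙ ♙ ♙ ♙
♖ ♘ ♗ ♕ ♔ ♗ · ♖


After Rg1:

♜ ♞ ♝ ♛ ♚ ♝ ♞ ♜
♟ · ♟ ♟ ♟ ♟ ♟ ♟
· · · · · · · ·
· ♟ · · · · · ·
· · · · · · · ·
· · · · · ♘ · ·
♙ ♙ ♙ ♙ ♙ ♙ ♙ ♙
♖ ♘ ♗ ♕ ♔ ♗ ♖ ·


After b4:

♜ ♞ ♝ ♛ ♚ ♝ ♞ ♜
♟ · ♟ ♟ ♟ ♟ ♟ ♟
· · · · · · · ·
· · · · · · · ·
· ♟ · · · · · ·
· · · · · ♘ · ·
♙ ♙ ♙ ♙ ♙ ♙ ♙ ♙
♖ ♘ ♗ ♕ ♔ ♗ ♖ ·


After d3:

♜ ♞ ♝ ♛ ♚ ♝ ♞ ♜
♟ · ♟ ♟ ♟ ♟ ♟ ♟
· · · · · · · ·
· · · · · · · ·
· ♟ · · · · · ·
· · · ♙ · ♘ · ·
♙ ♙ ♙ · ♙ ♙ ♙ ♙
♖ ♘ ♗ ♕ ♔ ♗ ♖ ·


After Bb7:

♜ ♞ · ♛ ♚ ♝ ♞ ♜
♟ ♝ ♟ ♟ ♟ ♟ ♟ ♟
· · · · · · · ·
· · · · · · · ·
· ♟ · · · · · ·
· · · ♙ · ♘ · ·
♙ ♙ ♙ · ♙ ♙ ♙ ♙
♖ ♘ ♗ ♕ ♔ ♗ ♖ ·


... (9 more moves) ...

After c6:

♜ ♞ · ♛ ♚ ♝ ♜ ·
♗ · · ♟ · ♟ ♟ ♟
♝ · ♟ · ♟ · · ♞
· · · · ♘ · · ·
♙ ♟ · · · · · ·
· · · ♙ · · ♙ ·
· ♙ ♙ · ♙ ♙ · ♙
♖ ♘ · ♕ ♔ ♗ ♖ ·


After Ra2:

♜ ♞ · ♛ ♚ ♝ ♜ ·
♗ · · ♟ · ♟ ♟ ♟
♝ · ♟ · ♟ · · ♞
· · · · ♘ · · ·
♙ ♟ · · · · · ·
· · · ♙ · · ♙ ·
♖ ♙ ♙ · ♙ ♙ · ♙
· ♘ · ♕ ♔ ♗ ♖ ·



  a b c d e f g h
  ─────────────────
8│♜ ♞ · ♛ ♚ ♝ ♜ ·│8
7│♗ · · ♟ · ♟ ♟ ♟│7
6│♝ · ♟ · ♟ · · ♞│6
5│· · · · ♘ · · ·│5
4│♙ ♟ · · · · · ·│4
3│· · · ♙ · · ♙ ·│3
2│♖ ♙ ♙ · ♙ ♙ · ♙│2
1│· ♘ · ♕ ♔ ♗ ♖ ·│1
  ─────────────────
  a b c d e f g h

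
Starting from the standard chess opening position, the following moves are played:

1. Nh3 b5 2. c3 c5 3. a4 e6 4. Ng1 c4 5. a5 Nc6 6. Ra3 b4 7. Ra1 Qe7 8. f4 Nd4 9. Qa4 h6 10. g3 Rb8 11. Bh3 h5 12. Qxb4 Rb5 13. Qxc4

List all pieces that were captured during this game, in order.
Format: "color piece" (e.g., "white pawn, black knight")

Tracking captures:
  Qxb4: captured black pawn
  Qxc4: captured black pawn

black pawn, black pawn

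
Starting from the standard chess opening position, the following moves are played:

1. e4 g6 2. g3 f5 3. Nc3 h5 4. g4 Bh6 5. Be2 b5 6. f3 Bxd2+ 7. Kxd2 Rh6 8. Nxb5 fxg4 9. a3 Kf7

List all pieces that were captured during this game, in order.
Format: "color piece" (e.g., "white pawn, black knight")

Tracking captures:
  Bxd2+: captured white pawn
  Kxd2: captured black bishop
  Nxb5: captured black pawn
  fxg4: captured white pawn

white pawn, black bishop, black pawn, white pawn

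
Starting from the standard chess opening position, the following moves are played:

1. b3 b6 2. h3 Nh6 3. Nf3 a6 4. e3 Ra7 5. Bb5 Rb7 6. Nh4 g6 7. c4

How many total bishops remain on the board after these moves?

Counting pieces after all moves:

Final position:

  a b c d e f g h
  ─────────────────
8│· ♞ ♝ ♛ ♚ ♝ · ♜│8
7│· ♜ ♟ ♟ ♟ ♟ · ♟│7
6│♟ ♟ · · · · ♟ ♞│6
5│· ♗ · · · · · ·│5
4│· · ♙ · · · · ♘│4
3│· ♙ · · ♙ · · ♙│3
2│♙ · · ♙ · ♙ ♙ ·│2
1│♖ ♘ ♗ ♕ ♔ · · ♖│1
  ─────────────────
  a b c d e f g h


4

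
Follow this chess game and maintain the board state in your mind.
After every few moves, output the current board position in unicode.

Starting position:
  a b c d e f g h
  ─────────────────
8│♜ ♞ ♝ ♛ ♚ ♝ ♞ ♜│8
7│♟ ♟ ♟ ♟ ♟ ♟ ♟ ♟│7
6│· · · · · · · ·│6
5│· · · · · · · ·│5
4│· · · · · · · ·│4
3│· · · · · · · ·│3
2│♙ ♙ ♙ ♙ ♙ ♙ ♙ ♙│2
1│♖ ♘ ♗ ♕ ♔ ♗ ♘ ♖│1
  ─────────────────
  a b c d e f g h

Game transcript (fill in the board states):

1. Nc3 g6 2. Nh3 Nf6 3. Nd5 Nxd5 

  a b c d e f g h
  ─────────────────
8│♜ ♞ ♝ ♛ ♚ ♝ · ♜│8
7│♟ ♟ ♟ ♟ ♟ ♟ · ♟│7
6│· · · · · · ♟ ·│6
5│· · · ♞ · · · ·│5
4│· · · · · · · ·│4
3│· · · · · · · ♘│3
2│♙ ♙ ♙ ♙ ♙ ♙ ♙ ♙│2
1│♖ · ♗ ♕ ♔ ♗ · ♖│1
  ─────────────────
  a b c d e f g h

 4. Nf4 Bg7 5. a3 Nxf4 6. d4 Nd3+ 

  a b c d e f g h
  ─────────────────
8│♜ ♞ ♝ ♛ ♚ · · ♜│8
7│♟ ♟ ♟ ♟ ♟ ♟ ♝ ♟│7
6│· · · · · · ♟ ·│6
5│· · · · · · · ·│5
4│· · · ♙ · · · ·│4
3│♙ · · ♞ · · · ·│3
2│· ♙ ♙ · ♙ ♙ ♙ ♙│2
1│♖ · ♗ ♕ ♔ ♗ · ♖│1
  ─────────────────
  a b c d e f g h

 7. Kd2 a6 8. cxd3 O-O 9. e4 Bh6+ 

  a b c d e f g h
  ─────────────────
8│♜ ♞ ♝ ♛ · ♜ ♚ ·│8
7│· ♟ ♟ ♟ ♟ ♟ · ♟│7
6│♟ · · · · · ♟ ♝│6
5│· · · · · · · ·│5
4│· · · ♙ ♙ · · ·│4
3│♙ · · ♙ · · · ·│3
2│· ♙ · ♔ · ♙ ♙ ♙│2
1│♖ · ♗ ♕ · ♗ · ♖│1
  ─────────────────
  a b c d e f g h

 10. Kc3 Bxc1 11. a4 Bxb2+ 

  a b c d e f g h
  ─────────────────
8│♜ ♞ ♝ ♛ · ♜ ♚ ·│8
7│· ♟ ♟ ♟ ♟ ♟ · ♟│7
6│♟ · · · · · ♟ ·│6
5│· · · · · · · ·│5
4│♙ · · ♙ ♙ · · ·│4
3│· · ♔ ♙ · · · ·│3
2│· ♝ · · · ♙ ♙ ♙│2
1│♖ · · ♕ · ♗ · ♖│1
  ─────────────────
  a b c d e f g h


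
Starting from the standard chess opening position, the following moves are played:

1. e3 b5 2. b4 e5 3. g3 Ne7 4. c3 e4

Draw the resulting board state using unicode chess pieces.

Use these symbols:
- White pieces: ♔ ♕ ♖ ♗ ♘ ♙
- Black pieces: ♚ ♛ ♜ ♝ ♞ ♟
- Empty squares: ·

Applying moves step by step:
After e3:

♜ ♞ ♝ ♛ ♚ ♝ ♞ ♜
♟ ♟ ♟ ♟ ♟ ♟ ♟ ♟
· · · · · · · ·
· · · · · · · ·
· · · · · · · ·
· · · · ♙ · · ·
♙ ♙ ♙ ♙ · ♙ ♙ ♙
♖ ♘ ♗ ♕ ♔ ♗ ♘ ♖


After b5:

♜ ♞ ♝ ♛ ♚ ♝ ♞ ♜
♟ · ♟ ♟ ♟ ♟ ♟ ♟
· · · · · · · ·
· ♟ · · · · · ·
· · · · · · · ·
· · · · ♙ · · ·
♙ ♙ ♙ ♙ · ♙ ♙ ♙
♖ ♘ ♗ ♕ ♔ ♗ ♘ ♖


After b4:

♜ ♞ ♝ ♛ ♚ ♝ ♞ ♜
♟ · ♟ ♟ ♟ ♟ ♟ ♟
· · · · · · · ·
· ♟ · · · · · ·
· ♙ · · · · · ·
· · · · ♙ · · ·
♙ · ♙ ♙ · ♙ ♙ ♙
♖ ♘ ♗ ♕ ♔ ♗ ♘ ♖


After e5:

♜ ♞ ♝ ♛ ♚ ♝ ♞ ♜
♟ · ♟ ♟ · ♟ ♟ ♟
· · · · · · · ·
· ♟ · · ♟ · · ·
· ♙ · · · · · ·
· · · · ♙ · · ·
♙ · ♙ ♙ · ♙ ♙ ♙
♖ ♘ ♗ ♕ ♔ ♗ ♘ ♖


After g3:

♜ ♞ ♝ ♛ ♚ ♝ ♞ ♜
♟ · ♟ ♟ · ♟ ♟ ♟
· · · · · · · ·
· ♟ · · ♟ · · ·
· ♙ · · · · · ·
· · · · ♙ · ♙ ·
♙ · ♙ ♙ · ♙ · ♙
♖ ♘ ♗ ♕ ♔ ♗ ♘ ♖


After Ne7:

♜ ♞ ♝ ♛ ♚ ♝ · ♜
♟ · ♟ ♟ ♞ ♟ ♟ ♟
· · · · · · · ·
· ♟ · · ♟ · · ·
· ♙ · · · · · ·
· · · · ♙ · ♙ ·
♙ · ♙ ♙ · ♙ · ♙
♖ ♘ ♗ ♕ ♔ ♗ ♘ ♖


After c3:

♜ ♞ ♝ ♛ ♚ ♝ · ♜
♟ · ♟ ♟ ♞ ♟ ♟ ♟
· · · · · · · ·
· ♟ · · ♟ · · ·
· ♙ · · · · · ·
· · ♙ · ♙ · ♙ ·
♙ · · ♙ · ♙ · ♙
♖ ♘ ♗ ♕ ♔ ♗ ♘ ♖


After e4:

♜ ♞ ♝ ♛ ♚ ♝ · ♜
♟ · ♟ ♟ ♞ ♟ ♟ ♟
· · · · · · · ·
· ♟ · · · · · ·
· ♙ · · ♟ · · ·
· · ♙ · ♙ · ♙ ·
♙ · · ♙ · ♙ · ♙
♖ ♘ ♗ ♕ ♔ ♗ ♘ ♖



  a b c d e f g h
  ─────────────────
8│♜ ♞ ♝ ♛ ♚ ♝ · ♜│8
7│♟ · ♟ ♟ ♞ ♟ ♟ ♟│7
6│· · · · · · · ·│6
5│· ♟ · · · · · ·│5
4│· ♙ · · ♟ · · ·│4
3│· · ♙ · ♙ · ♙ ·│3
2│♙ · · ♙ · ♙ · ♙│2
1│♖ ♘ ♗ ♕ ♔ ♗ ♘ ♖│1
  ─────────────────
  a b c d e f g h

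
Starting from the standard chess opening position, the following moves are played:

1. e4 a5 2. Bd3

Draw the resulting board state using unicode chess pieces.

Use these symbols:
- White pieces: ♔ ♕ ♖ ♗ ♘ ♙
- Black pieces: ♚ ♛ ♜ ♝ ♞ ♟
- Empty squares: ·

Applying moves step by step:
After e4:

♜ ♞ ♝ ♛ ♚ ♝ ♞ ♜
♟ ♟ ♟ ♟ ♟ ♟ ♟ ♟
· · · · · · · ·
· · · · · · · ·
· · · · ♙ · · ·
· · · · · · · ·
♙ ♙ ♙ ♙ · ♙ ♙ ♙
♖ ♘ ♗ ♕ ♔ ♗ ♘ ♖


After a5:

♜ ♞ ♝ ♛ ♚ ♝ ♞ ♜
· ♟ ♟ ♟ ♟ ♟ ♟ ♟
· · · · · · · ·
♟ · · · · · · ·
· · · · ♙ · · ·
· · · · · · · ·
♙ ♙ ♙ ♙ · ♙ ♙ ♙
♖ ♘ ♗ ♕ ♔ ♗ ♘ ♖


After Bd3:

♜ ♞ ♝ ♛ ♚ ♝ ♞ ♜
· ♟ ♟ ♟ ♟ ♟ ♟ ♟
· · · · · · · ·
♟ · · · · · · ·
· · · · ♙ · · ·
· · · ♗ · · · ·
♙ ♙ ♙ ♙ · ♙ ♙ ♙
♖ ♘ ♗ ♕ ♔ · ♘ ♖



  a b c d e f g h
  ─────────────────
8│♜ ♞ ♝ ♛ ♚ ♝ ♞ ♜│8
7│· ♟ ♟ ♟ ♟ ♟ ♟ ♟│7
6│· · · · · · · ·│6
5│♟ · · · · · · ·│5
4│· · · · ♙ · · ·│4
3│· · · ♗ · · · ·│3
2│♙ ♙ ♙ ♙ · ♙ ♙ ♙│2
1│♖ ♘ ♗ ♕ ♔ · ♘ ♖│1
  ─────────────────
  a b c d e f g h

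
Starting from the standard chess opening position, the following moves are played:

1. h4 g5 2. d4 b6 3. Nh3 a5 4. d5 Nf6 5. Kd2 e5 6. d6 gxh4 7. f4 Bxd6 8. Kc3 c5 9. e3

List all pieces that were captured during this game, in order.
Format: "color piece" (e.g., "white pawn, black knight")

Tracking captures:
  gxh4: captured white pawn
  Bxd6: captured white pawn

white pawn, white pawn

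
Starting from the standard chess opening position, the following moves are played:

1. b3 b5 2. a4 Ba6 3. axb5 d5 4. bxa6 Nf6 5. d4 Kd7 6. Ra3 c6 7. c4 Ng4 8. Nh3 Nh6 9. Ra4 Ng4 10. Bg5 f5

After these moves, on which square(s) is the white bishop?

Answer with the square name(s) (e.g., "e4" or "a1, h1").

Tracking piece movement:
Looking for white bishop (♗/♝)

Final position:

  a b c d e f g h
  ─────────────────
8│♜ ♞ · ♛ · ♝ · ♜│8
7│♟ · · ♚ ♟ · ♟ ♟│7
6│♙ · ♟ · · · · ·│6
5│· · · ♟ · ♟ ♗ ·│5
4│♖ · ♙ ♙ · · ♞ ·│4
3│· ♙ · · · · · ♘│3
2│· · · · ♙ ♙ ♙ ♙│2
1│· ♘ · ♕ ♔ ♗ · ♖│1
  ─────────────────
  a b c d e f g h


f1, g5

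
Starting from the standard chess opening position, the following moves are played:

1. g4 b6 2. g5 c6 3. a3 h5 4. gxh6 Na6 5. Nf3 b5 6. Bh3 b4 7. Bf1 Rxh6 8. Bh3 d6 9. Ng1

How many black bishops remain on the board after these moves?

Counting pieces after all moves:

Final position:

  a b c d e f g h
  ─────────────────
8│♜ · ♝ ♛ ♚ ♝ ♞ ·│8
7│♟ · · · ♟ ♟ ♟ ·│7
6│♞ · ♟ ♟ · · · ♜│6
5│· · · · · · · ·│5
4│· ♟ · · · · · ·│4
3│♙ · · · · · · ♗│3
2│· ♙ ♙ ♙ ♙ ♙ · ♙│2
1│♖ ♘ ♗ ♕ ♔ · ♘ ♖│1
  ─────────────────
  a b c d e f g h


2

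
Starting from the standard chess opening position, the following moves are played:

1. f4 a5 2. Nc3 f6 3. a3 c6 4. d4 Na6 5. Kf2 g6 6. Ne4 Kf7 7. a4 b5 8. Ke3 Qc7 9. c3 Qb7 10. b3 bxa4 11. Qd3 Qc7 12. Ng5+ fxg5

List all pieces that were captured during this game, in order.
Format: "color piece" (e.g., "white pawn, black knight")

Tracking captures:
  bxa4: captured white pawn
  fxg5: captured white knight

white pawn, white knight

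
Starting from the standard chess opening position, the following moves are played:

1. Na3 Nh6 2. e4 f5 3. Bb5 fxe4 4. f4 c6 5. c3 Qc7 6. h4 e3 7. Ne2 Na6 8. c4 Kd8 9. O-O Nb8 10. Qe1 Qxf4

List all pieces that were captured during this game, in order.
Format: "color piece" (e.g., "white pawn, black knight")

Tracking captures:
  fxe4: captured white pawn
  Qxf4: captured white pawn

white pawn, white pawn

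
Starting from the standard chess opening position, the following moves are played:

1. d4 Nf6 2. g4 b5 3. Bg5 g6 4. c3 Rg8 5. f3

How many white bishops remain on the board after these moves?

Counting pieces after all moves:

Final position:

  a b c d e f g h
  ─────────────────
8│♜ ♞ ♝ ♛ ♚ ♝ ♜ ·│8
7│♟ · ♟ ♟ ♟ ♟ · ♟│7
6│· · · · · ♞ ♟ ·│6
5│· ♟ · · · · ♗ ·│5
4│· · · ♙ · · ♙ ·│4
3│· · ♙ · · ♙ · ·│3
2│♙ ♙ · · ♙ · · ♙│2
1│♖ ♘ · ♕ ♔ ♗ ♘ ♖│1
  ─────────────────
  a b c d e f g h


2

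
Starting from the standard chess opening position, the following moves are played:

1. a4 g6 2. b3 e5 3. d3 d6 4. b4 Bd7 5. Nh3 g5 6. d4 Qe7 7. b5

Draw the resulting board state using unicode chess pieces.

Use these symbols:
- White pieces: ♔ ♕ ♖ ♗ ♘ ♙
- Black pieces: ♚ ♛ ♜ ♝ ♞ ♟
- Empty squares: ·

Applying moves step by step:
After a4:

♜ ♞ ♝ ♛ ♚ ♝ ♞ ♜
♟ ♟ ♟ ♟ ♟ ♟ ♟ ♟
· · · · · · · ·
· · · · · · · ·
♙ · · · · · · ·
· · · · · · · ·
· ♙ ♙ ♙ ♙ ♙ ♙ ♙
♖ ♘ ♗ ♕ ♔ ♗ ♘ ♖


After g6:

♜ ♞ ♝ ♛ ♚ ♝ ♞ ♜
♟ ♟ ♟ ♟ ♟ ♟ · ♟
· · · · · · ♟ ·
· · · · · · · ·
♙ · · · · · · ·
· · · · · · · ·
· ♙ ♙ ♙ ♙ ♙ ♙ ♙
♖ ♘ ♗ ♕ ♔ ♗ ♘ ♖


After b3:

♜ ♞ ♝ ♛ ♚ ♝ ♞ ♜
♟ ♟ ♟ ♟ ♟ ♟ · ♟
· · · · · · ♟ ·
· · · · · · · ·
♙ · · · · · · ·
· ♙ · · · · · ·
· · ♙ ♙ ♙ ♙ ♙ ♙
♖ ♘ ♗ ♕ ♔ ♗ ♘ ♖


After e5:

♜ ♞ ♝ ♛ ♚ ♝ ♞ ♜
♟ ♟ ♟ ♟ · ♟ · ♟
· · · · · · ♟ ·
· · · · ♟ · · ·
♙ · · · · · · ·
· ♙ · · · · · ·
· · ♙ ♙ ♙ ♙ ♙ ♙
♖ ♘ ♗ ♕ ♔ ♗ ♘ ♖


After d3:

♜ ♞ ♝ ♛ ♚ ♝ ♞ ♜
♟ ♟ ♟ ♟ · ♟ · ♟
· · · · · · ♟ ·
· · · · ♟ · · ·
♙ · · · · · · ·
· ♙ · ♙ · · · ·
· · ♙ · ♙ ♙ ♙ ♙
♖ ♘ ♗ ♕ ♔ ♗ ♘ ♖


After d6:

♜ ♞ ♝ ♛ ♚ ♝ ♞ ♜
♟ ♟ ♟ · · ♟ · ♟
· · · ♟ · · ♟ ·
· · · · ♟ · · ·
♙ · · · · · · ·
· ♙ · ♙ · · · ·
· · ♙ · ♙ ♙ ♙ ♙
♖ ♘ ♗ ♕ ♔ ♗ ♘ ♖


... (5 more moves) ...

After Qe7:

♜ ♞ · · ♚ ♝ ♞ ♜
♟ ♟ ♟ ♝ ♛ ♟ · ♟
· · · ♟ · · · ·
· · · · ♟ · ♟ ·
♙ ♙ · ♙ · · · ·
· · · · · · · ♘
· · ♙ · ♙ ♙ ♙ ♙
♖ ♘ ♗ ♕ ♔ ♗ · ♖


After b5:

♜ ♞ · · ♚ ♝ ♞ ♜
♟ ♟ ♟ ♝ ♛ ♟ · ♟
· · · ♟ · · · ·
· ♙ · · ♟ · ♟ ·
♙ · · ♙ · · · ·
· · · · · · · ♘
· · ♙ · ♙ ♙ ♙ ♙
♖ ♘ ♗ ♕ ♔ ♗ · ♖



  a b c d e f g h
  ─────────────────
8│♜ ♞ · · ♚ ♝ ♞ ♜│8
7│♟ ♟ ♟ ♝ ♛ ♟ · ♟│7
6│· · · ♟ · · · ·│6
5│· ♙ · · ♟ · ♟ ·│5
4│♙ · · ♙ · · · ·│4
3│· · · · · · · ♘│3
2│· · ♙ · ♙ ♙ ♙ ♙│2
1│♖ ♘ ♗ ♕ ♔ ♗ · ♖│1
  ─────────────────
  a b c d e f g h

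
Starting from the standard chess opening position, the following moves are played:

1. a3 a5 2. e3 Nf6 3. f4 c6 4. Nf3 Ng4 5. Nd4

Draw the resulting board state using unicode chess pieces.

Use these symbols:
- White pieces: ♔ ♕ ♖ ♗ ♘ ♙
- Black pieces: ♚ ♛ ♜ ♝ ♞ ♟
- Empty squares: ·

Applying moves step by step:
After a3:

♜ ♞ ♝ ♛ ♚ ♝ ♞ ♜
♟ ♟ ♟ ♟ ♟ ♟ ♟ ♟
· · · · · · · ·
· · · · · · · ·
· · · · · · · ·
♙ · · · · · · ·
· ♙ ♙ ♙ ♙ ♙ ♙ ♙
♖ ♘ ♗ ♕ ♔ ♗ ♘ ♖


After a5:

♜ ♞ ♝ ♛ ♚ ♝ ♞ ♜
· ♟ ♟ ♟ ♟ ♟ ♟ ♟
· · · · · · · ·
♟ · · · · · · ·
· · · · · · · ·
♙ · · · · · · ·
· ♙ ♙ ♙ ♙ ♙ ♙ ♙
♖ ♘ ♗ ♕ ♔ ♗ ♘ ♖


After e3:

♜ ♞ ♝ ♛ ♚ ♝ ♞ ♜
· ♟ ♟ ♟ ♟ ♟ ♟ ♟
· · · · · · · ·
♟ · · · · · · ·
· · · · · · · ·
♙ · · · ♙ · · ·
· ♙ ♙ ♙ · ♙ ♙ ♙
♖ ♘ ♗ ♕ ♔ ♗ ♘ ♖


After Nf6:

♜ ♞ ♝ ♛ ♚ ♝ · ♜
· ♟ ♟ ♟ ♟ ♟ ♟ ♟
· · · · · ♞ · ·
♟ · · · · · · ·
· · · · · · · ·
♙ · · · ♙ · · ·
· ♙ ♙ ♙ · ♙ ♙ ♙
♖ ♘ ♗ ♕ ♔ ♗ ♘ ♖


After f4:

♜ ♞ ♝ ♛ ♚ ♝ · ♜
· ♟ ♟ ♟ ♟ ♟ ♟ ♟
· · · · · ♞ · ·
♟ · · · · · · ·
· · · · · ♙ · ·
♙ · · · ♙ · · ·
· ♙ ♙ ♙ · · ♙ ♙
♖ ♘ ♗ ♕ ♔ ♗ ♘ ♖


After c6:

♜ ♞ ♝ ♛ ♚ ♝ · ♜
· ♟ · ♟ ♟ ♟ ♟ ♟
· · ♟ · · ♞ · ·
♟ · · · · · · ·
· · · · · ♙ · ·
♙ · · · ♙ · · ·
· ♙ ♙ ♙ · · ♙ ♙
♖ ♘ ♗ ♕ ♔ ♗ ♘ ♖


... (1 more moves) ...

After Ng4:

♜ ♞ ♝ ♛ ♚ ♝ · ♜
· ♟ · ♟ ♟ ♟ ♟ ♟
· · ♟ · · · · ·
♟ · · · · · · ·
· · · · · ♙ ♞ ·
♙ · · · ♙ ♘ · ·
· ♙ ♙ ♙ · · ♙ ♙
♖ ♘ ♗ ♕ ♔ ♗ · ♖


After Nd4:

♜ ♞ ♝ ♛ ♚ ♝ · ♜
· ♟ · ♟ ♟ ♟ ♟ ♟
· · ♟ · · · · ·
♟ · · · · · · ·
· · · ♘ · ♙ ♞ ·
♙ · · · ♙ · · ·
· ♙ ♙ ♙ · · ♙ ♙
♖ ♘ ♗ ♕ ♔ ♗ · ♖



  a b c d e f g h
  ─────────────────
8│♜ ♞ ♝ ♛ ♚ ♝ · ♜│8
7│· ♟ · ♟ ♟ ♟ ♟ ♟│7
6│· · ♟ · · · · ·│6
5│♟ · · · · · · ·│5
4│· · · ♘ · ♙ ♞ ·│4
3│♙ · · · ♙ · · ·│3
2│· ♙ ♙ ♙ · · ♙ ♙│2
1│♖ ♘ ♗ ♕ ♔ ♗ · ♖│1
  ─────────────────
  a b c d e f g h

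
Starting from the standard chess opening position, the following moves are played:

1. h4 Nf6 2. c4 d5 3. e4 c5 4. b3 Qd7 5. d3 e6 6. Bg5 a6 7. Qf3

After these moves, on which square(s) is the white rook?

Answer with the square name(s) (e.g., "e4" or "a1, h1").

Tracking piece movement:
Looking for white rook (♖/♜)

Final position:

  a b c d e f g h
  ─────────────────
8│♜ ♞ ♝ · ♚ ♝ · ♜│8
7│· ♟ · ♛ · ♟ ♟ ♟│7
6│♟ · · · ♟ ♞ · ·│6
5│· · ♟ ♟ · · ♗ ·│5
4│· · ♙ · ♙ · · ♙│4
3│· ♙ · ♙ · ♕ · ·│3
2│♙ · · · · ♙ ♙ ·│2
1│♖ ♘ · · ♔ ♗ ♘ ♖│1
  ─────────────────
  a b c d e f g h


a1, h1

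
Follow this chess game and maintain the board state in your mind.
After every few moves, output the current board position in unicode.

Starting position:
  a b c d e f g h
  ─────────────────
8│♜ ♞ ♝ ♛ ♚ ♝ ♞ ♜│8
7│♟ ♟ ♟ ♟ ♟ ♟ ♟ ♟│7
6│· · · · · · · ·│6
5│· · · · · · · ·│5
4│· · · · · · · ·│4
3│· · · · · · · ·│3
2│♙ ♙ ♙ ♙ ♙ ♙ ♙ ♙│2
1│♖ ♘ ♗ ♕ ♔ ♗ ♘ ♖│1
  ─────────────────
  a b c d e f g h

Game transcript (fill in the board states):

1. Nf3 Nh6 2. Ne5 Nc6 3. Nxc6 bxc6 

  a b c d e f g h
  ─────────────────
8│♜ · ♝ ♛ ♚ ♝ · ♜│8
7│♟ · ♟ ♟ ♟ ♟ ♟ ♟│7
6│· · ♟ · · · · ♞│6
5│· · · · · · · ·│5
4│· · · · · · · ·│4
3│· · · · · · · ·│3
2│♙ ♙ ♙ ♙ ♙ ♙ ♙ ♙│2
1│♖ ♘ ♗ ♕ ♔ ♗ · ♖│1
  ─────────────────
  a b c d e f g h

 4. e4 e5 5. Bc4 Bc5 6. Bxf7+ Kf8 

  a b c d e f g h
  ─────────────────
8│♜ · ♝ ♛ · ♚ · ♜│8
7│♟ · ♟ ♟ · ♗ ♟ ♟│7
6│· · ♟ · · · · ♞│6
5│· · ♝ · ♟ · · ·│5
4│· · · · ♙ · · ·│4
3│· · · · · · · ·│3
2│♙ ♙ ♙ ♙ · ♙ ♙ ♙│2
1│♖ ♘ ♗ ♕ ♔ · · ♖│1
  ─────────────────
  a b c d e f g h

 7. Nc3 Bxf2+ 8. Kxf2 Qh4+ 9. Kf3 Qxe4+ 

  a b c d e f g h
  ─────────────────
8│♜ · ♝ · · ♚ · ♜│8
7│♟ · ♟ ♟ · ♗ ♟ ♟│7
6│· · ♟ · · · · ♞│6
5│· · · · ♟ · · ·│5
4│· · · · ♛ · · ·│4
3│· · ♘ · · ♔ · ·│3
2│♙ ♙ ♙ ♙ · · ♙ ♙│2
1│♖ · ♗ ♕ · · · ♖│1
  ─────────────────
  a b c d e f g h

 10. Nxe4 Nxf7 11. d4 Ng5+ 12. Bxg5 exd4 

  a b c d e f g h
  ─────────────────
8│♜ · ♝ · · ♚ · ♜│8
7│♟ · ♟ ♟ · · ♟ ♟│7
6│· · ♟ · · · · ·│6
5│· · · · · · ♗ ·│5
4│· · · ♟ ♘ · · ·│4
3│· · · · · ♔ · ·│3
2│♙ ♙ ♙ · · · ♙ ♙│2
1│♖ · · ♕ · · · ♖│1
  ─────────────────
  a b c d e f g h

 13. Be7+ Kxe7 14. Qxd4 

  a b c d e f g h
  ─────────────────
8│♜ · ♝ · · · · ♜│8
7│♟ · ♟ ♟ ♚ · ♟ ♟│7
6│· · ♟ · · · · ·│6
5│· · · · · · · ·│5
4│· · · ♕ ♘ · · ·│4
3│· · · · · ♔ · ·│3
2│♙ ♙ ♙ · · · ♙ ♙│2
1│♖ · · · · · · ♖│1
  ─────────────────
  a b c d e f g h
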